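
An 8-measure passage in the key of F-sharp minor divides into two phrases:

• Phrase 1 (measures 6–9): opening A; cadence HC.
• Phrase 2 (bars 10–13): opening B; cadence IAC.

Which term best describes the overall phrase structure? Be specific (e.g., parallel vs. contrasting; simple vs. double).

Phrase 1 ends with a half cadence (weaker) and phrase 2 with an imperfect authentic cadence (stronger): antecedent + consequent = a period.
The two phrases open with different material (A / B), so the period is contrasting.

contrasting period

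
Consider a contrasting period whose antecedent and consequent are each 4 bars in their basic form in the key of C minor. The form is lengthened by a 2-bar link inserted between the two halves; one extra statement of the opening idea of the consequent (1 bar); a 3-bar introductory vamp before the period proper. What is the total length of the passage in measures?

Basic contrasting period: 4 + 4 = 8 bars.
8 (basic form) + 2 (link) + 1 (extra statement) + 3 (introduction) = 14.

14 measures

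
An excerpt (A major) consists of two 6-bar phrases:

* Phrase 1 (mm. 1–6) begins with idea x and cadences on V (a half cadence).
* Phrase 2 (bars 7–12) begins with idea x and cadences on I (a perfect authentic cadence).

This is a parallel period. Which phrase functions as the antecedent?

The phrase ending with the weaker cadence (half cadence) is the antecedent; the one ending more conclusively (perfect authentic cadence) is the consequent. The antecedent is phrase 1.

phrase 1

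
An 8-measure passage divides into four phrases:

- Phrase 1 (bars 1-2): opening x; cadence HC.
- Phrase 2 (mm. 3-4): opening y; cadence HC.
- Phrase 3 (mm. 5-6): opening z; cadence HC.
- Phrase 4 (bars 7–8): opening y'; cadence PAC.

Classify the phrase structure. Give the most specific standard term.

contrasting double period

Four phrases in two halves: the first half (mm. 1–4) ends with a half cadence, the second (bars 5–8) with a perfect authentic cadence — a large antecedent–consequent pair, i.e. a double period.
Phrase 3 begins with different material from phrase 1, making it contrasting.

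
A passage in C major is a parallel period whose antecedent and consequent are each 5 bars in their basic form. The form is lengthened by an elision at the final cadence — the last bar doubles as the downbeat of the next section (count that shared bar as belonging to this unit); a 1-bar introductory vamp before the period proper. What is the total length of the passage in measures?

11 measures

Basic parallel period: 5 + 5 = 10 bars.
10 (basic form) + 1 (introduction) = 11.
The elision shares a bar with the next section but does not change this unit's count.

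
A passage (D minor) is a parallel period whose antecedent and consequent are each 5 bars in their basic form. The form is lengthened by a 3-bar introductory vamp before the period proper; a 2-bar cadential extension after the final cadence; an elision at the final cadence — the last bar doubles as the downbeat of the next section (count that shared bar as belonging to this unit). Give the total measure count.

Basic parallel period: 5 + 5 = 10 bars.
10 (basic form) + 3 (introduction) + 2 (cadential extension) = 15.
The elision shares a bar with the next section but does not change this unit's count.

15 measures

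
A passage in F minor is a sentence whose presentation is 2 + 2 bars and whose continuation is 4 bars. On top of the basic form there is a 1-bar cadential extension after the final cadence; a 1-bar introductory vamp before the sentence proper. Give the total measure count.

Basic sentence: 2 + 2 + 4 = 8 bars.
8 (basic form) + 1 (cadential extension) + 1 (introduction) = 10.

10 measures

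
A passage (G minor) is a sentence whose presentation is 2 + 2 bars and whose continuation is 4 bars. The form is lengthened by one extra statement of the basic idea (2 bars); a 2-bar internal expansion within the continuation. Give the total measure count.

Basic sentence: 2 + 2 + 4 = 8 bars.
8 (basic form) + 2 (extra statement) + 2 (internal expansion) = 12.

12 measures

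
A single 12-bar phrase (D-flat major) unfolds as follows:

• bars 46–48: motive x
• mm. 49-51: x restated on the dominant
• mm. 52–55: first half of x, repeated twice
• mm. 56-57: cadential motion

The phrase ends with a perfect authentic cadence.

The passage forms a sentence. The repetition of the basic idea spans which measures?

measures 49–51

The presentation of a sentence is the basic idea (mm. 46–48) plus its repetition (mm. 49–51); the repetition of the basic idea is therefore bars 49–51.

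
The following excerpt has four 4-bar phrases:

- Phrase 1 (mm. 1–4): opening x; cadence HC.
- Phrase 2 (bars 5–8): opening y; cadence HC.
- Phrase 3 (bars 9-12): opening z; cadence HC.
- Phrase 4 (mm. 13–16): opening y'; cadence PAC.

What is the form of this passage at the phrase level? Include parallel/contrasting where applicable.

contrasting double period

Four phrases in two halves: the first half (mm. 1–8) ends with a half cadence, the second (bars 9–16) with a perfect authentic cadence — a large antecedent–consequent pair, i.e. a double period.
Phrase 3 begins with different material from phrase 1, making it contrasting.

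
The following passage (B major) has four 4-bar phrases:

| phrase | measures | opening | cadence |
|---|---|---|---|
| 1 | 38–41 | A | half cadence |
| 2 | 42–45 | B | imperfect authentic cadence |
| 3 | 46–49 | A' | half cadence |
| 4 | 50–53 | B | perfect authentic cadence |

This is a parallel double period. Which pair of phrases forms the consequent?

In a double period the first pair of phrases (ending imperfect authentic cadence) is the large antecedent and the second pair (ending perfect authentic cadence) is the large consequent; the consequent is phrases 3 and 4.

phrases 3 and 4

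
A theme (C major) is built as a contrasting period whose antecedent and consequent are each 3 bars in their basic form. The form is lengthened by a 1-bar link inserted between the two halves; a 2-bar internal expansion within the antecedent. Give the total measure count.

9 measures

Basic contrasting period: 3 + 3 = 6 bars.
6 (basic form) + 1 (link) + 2 (internal expansion) = 9.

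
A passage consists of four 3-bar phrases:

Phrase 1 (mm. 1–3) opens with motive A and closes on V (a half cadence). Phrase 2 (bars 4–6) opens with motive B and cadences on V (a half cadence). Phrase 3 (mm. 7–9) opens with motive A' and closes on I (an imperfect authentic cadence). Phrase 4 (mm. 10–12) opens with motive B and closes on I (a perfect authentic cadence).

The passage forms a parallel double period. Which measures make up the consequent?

measures 7–12

In a double period the first pair of phrases (ending half cadence) is the large antecedent and the second pair (ending perfect authentic cadence) is the large consequent; the consequent is measures 7–12.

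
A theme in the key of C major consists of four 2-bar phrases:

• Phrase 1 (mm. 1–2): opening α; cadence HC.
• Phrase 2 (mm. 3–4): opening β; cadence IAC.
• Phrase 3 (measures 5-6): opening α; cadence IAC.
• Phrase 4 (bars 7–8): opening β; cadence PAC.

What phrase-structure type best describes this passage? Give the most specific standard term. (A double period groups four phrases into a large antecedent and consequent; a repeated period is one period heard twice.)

parallel double period

Four phrases in two halves: the first half (measures 1–4) ends with an imperfect authentic cadence, the second (mm. 5–8) with a perfect authentic cadence — a large antecedent–consequent pair, i.e. a double period.
Phrase 3 begins with the same material as phrase 1, making it parallel.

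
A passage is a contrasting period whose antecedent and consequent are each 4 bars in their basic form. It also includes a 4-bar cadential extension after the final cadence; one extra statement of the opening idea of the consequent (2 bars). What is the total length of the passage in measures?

Basic contrasting period: 4 + 4 = 8 bars.
8 (basic form) + 4 (cadential extension) + 2 (extra statement) = 14.

14 measures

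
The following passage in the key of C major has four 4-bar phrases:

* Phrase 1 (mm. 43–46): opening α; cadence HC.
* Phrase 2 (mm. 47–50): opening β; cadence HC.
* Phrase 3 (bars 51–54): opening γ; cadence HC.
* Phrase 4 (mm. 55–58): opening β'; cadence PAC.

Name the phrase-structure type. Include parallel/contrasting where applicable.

Four phrases in two halves: the first half (bars 43–50) ends with a half cadence, the second (bars 51–58) with a perfect authentic cadence — a large antecedent–consequent pair, i.e. a double period.
Phrase 3 begins with different material from phrase 1, making it contrasting.

contrasting double period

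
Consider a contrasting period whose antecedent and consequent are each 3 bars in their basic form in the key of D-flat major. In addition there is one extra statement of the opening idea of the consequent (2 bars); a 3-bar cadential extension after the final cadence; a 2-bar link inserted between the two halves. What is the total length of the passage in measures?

Basic contrasting period: 3 + 3 = 6 bars.
6 (basic form) + 2 (extra statement) + 3 (cadential extension) + 2 (link) = 13.

13 measures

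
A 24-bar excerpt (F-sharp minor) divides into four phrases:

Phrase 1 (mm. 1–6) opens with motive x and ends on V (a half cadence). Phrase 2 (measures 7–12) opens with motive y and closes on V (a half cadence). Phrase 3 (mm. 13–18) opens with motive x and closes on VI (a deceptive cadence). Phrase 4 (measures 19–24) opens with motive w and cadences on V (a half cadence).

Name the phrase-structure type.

phrase group

Phrase 4 ends with a half cadence, no stronger than phrase 2's half cadence, so the four phrases do not form a double period; nor do phrases 3–4 duplicate 1–2, so it is not a repeated period. With no phrase reaching a conclusive cadence, the passage is a phrase group.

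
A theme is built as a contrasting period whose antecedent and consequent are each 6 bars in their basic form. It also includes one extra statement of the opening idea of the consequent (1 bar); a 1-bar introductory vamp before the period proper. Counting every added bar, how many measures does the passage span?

Basic contrasting period: 6 + 6 = 12 bars.
12 (basic form) + 1 (extra statement) + 1 (introduction) = 14.

14 measures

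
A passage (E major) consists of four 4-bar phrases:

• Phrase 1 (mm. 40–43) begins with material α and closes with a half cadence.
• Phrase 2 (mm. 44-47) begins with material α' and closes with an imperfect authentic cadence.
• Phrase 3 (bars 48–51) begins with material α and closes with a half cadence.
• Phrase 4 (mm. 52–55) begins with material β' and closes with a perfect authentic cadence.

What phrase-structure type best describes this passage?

Four phrases in two halves: the first half (measures 40-47) ends with an imperfect authentic cadence, the second (bars 48-55) with a perfect authentic cadence — a large antecedent–consequent pair, i.e. a double period.
Phrase 3 begins with the same material as phrase 1, making it parallel.

parallel double period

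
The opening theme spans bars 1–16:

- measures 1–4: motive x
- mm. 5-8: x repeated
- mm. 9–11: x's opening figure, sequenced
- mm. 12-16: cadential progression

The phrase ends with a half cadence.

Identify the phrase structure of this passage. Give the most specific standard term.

sentence

Basic idea (mm. 1–4) + its repetition (bars 5–8) form the presentation; fragmentation and cadence (measures 9–16) form the continuation — the 16-bar whole is a sentence.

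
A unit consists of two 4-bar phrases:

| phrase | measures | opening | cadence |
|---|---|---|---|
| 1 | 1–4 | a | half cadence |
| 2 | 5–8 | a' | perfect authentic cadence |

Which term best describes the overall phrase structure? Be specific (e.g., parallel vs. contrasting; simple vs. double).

Phrase 1 ends with a half cadence (weaker) and phrase 2 with a perfect authentic cadence (stronger): antecedent + consequent = a period.
The two phrases open with the same material (a / a'), so the period is parallel.

parallel period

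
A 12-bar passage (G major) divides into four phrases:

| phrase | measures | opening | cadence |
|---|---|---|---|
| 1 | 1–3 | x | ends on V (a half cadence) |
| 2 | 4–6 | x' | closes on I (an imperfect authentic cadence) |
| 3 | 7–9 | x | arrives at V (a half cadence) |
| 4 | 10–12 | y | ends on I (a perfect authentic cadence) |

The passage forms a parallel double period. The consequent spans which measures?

measures 7–12

In a double period the four phrases pair into a large antecedent (phrases 1–2, ending imperfect authentic cadence) and a large consequent (phrases 3–4, ending perfect authentic cadence). The consequent spans mm. 7–12.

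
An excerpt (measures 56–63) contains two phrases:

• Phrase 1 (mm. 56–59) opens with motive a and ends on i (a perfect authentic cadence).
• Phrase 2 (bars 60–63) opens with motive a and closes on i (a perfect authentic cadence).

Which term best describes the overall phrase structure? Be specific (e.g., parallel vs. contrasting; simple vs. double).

repeated phrase

Both phrases have the same opening (a) and the same cadence (perfect authentic cadence): the second is a restatement, not a consequent, so this is a repeated phrase rather than a period.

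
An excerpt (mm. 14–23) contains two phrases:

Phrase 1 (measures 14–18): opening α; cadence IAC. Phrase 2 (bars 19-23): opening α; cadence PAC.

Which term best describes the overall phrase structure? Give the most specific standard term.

parallel period

Phrase 1 ends with an imperfect authentic cadence (weaker) and phrase 2 with a perfect authentic cadence (stronger): antecedent + consequent = a period.
The two phrases open with the same material (α / α), so the period is parallel.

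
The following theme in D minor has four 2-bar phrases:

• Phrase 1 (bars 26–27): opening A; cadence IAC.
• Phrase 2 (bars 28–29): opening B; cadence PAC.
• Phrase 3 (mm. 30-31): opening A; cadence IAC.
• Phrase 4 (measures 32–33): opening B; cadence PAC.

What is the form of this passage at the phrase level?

repeated period

The cadence pattern IAC–PAC–IAC–PAC is weak–strong twice, and phrases 3–4 restate phrases 1–2: a period heard twice, not a double period (which would end weakly at phrase 2).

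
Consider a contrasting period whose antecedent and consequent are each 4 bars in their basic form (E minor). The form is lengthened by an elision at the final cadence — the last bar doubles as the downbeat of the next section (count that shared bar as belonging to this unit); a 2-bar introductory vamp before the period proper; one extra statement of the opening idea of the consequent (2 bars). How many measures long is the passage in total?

12 measures

Basic contrasting period: 4 + 4 = 8 bars.
8 (basic form) + 2 (introduction) + 2 (extra statement) = 12.
The elision shares a bar with the next section but does not change this unit's count.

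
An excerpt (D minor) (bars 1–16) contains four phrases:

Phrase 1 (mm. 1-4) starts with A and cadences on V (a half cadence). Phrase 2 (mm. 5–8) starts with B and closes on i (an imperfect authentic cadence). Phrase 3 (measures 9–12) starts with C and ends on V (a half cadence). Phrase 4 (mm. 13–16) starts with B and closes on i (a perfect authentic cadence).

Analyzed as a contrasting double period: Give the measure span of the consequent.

measures 9–16

In a double period the four phrases pair into a large antecedent (phrases 1–2, ending imperfect authentic cadence) and a large consequent (phrases 3–4, ending perfect authentic cadence). The consequent spans measures 9-16.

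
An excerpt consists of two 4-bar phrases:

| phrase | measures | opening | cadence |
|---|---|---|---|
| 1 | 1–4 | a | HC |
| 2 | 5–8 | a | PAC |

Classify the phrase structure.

parallel period

Phrase 1 ends with a half cadence (weaker) and phrase 2 with a perfect authentic cadence (stronger): antecedent + consequent = a period.
The two phrases open with the same material (a / a), so the period is parallel.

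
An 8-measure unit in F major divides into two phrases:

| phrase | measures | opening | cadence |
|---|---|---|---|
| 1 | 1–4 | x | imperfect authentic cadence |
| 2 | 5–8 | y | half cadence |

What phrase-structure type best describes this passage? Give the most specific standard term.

phrase group

The second phrase closes with a half cadence, which is not stronger than the first phrase's imperfect authentic cadence; without a weak→strong cadential pair there is no antecedent–consequent relationship, so this is a phrase group rather than a period.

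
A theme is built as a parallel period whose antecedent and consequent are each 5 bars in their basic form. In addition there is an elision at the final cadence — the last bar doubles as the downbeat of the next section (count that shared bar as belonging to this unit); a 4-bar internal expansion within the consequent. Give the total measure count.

Basic parallel period: 5 + 5 = 10 bars.
10 (basic form) + 4 (internal expansion) = 14.
The elision shares a bar with the next section but does not change this unit's count.

14 measures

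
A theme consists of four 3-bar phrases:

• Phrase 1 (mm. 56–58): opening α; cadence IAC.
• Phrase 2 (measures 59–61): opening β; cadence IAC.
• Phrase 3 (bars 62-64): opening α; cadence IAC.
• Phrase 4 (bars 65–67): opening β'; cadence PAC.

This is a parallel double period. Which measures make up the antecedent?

In a double period the first pair of phrases (ending imperfect authentic cadence) is the large antecedent and the second pair (ending perfect authentic cadence) is the large consequent; the antecedent is measures 56–61.

measures 56–61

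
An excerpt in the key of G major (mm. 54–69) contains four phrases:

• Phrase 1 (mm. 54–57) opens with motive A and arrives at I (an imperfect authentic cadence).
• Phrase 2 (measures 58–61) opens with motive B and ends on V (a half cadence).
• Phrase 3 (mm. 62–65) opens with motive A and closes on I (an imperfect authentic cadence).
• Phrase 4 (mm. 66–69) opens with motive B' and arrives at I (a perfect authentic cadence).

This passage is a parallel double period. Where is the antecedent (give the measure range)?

measures 54–61

In a double period the four phrases pair into a large antecedent (phrases 1–2, ending half cadence) and a large consequent (phrases 3–4, ending perfect authentic cadence). The antecedent spans mm. 54–61.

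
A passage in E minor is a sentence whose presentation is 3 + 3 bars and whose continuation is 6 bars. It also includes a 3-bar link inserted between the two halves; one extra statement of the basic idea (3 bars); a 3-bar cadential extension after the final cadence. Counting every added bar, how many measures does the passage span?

Basic sentence: 3 + 3 + 6 = 12 bars.
12 (basic form) + 3 (link) + 3 (extra statement) + 3 (cadential extension) = 21.

21 measures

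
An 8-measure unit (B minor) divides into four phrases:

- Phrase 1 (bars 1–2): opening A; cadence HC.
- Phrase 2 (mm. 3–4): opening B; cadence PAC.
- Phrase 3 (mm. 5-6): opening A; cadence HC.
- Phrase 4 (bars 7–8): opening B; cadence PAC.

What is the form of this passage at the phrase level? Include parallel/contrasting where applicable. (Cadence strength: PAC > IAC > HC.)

The cadence pattern HC–PAC–HC–PAC is weak–strong twice, and phrases 3–4 restate phrases 1–2: a period heard twice, not a double period (which would end weakly at phrase 2).

repeated period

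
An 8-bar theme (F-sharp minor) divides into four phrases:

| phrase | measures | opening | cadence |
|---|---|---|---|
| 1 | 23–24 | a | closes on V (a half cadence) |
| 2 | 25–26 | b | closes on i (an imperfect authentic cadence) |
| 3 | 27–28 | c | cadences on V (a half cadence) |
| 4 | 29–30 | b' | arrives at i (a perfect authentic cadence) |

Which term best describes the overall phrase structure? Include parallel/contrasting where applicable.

contrasting double period

Four phrases in two halves: the first half (measures 23–26) ends with an imperfect authentic cadence, the second (measures 27-30) with a perfect authentic cadence — a large antecedent–consequent pair, i.e. a double period.
Phrase 3 begins with different material from phrase 1, making it contrasting.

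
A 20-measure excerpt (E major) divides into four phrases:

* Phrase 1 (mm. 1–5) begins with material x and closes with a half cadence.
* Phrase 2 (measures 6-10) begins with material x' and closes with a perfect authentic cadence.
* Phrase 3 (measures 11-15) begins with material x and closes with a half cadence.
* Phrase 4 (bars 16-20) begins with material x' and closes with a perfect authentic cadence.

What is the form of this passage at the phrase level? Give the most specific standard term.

The cadence pattern HC–PAC–HC–PAC is weak–strong twice, and phrases 3–4 restate phrases 1–2: a period heard twice, not a double period (which would end weakly at phrase 2).

repeated period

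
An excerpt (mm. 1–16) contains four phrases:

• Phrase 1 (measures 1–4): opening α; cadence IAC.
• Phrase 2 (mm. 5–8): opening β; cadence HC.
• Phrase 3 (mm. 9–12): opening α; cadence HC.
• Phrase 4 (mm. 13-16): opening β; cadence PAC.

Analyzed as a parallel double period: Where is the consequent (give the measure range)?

measures 9–16

In a double period the four phrases pair into a large antecedent (phrases 1–2, ending half cadence) and a large consequent (phrases 3–4, ending perfect authentic cadence). The consequent spans mm. 9–16.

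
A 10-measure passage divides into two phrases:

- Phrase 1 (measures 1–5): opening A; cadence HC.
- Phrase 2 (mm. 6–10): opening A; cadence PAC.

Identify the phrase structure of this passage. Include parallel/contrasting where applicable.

parallel period

Phrase 1 ends with a half cadence (weaker) and phrase 2 with a perfect authentic cadence (stronger): antecedent + consequent = a period.
The two phrases open with the same material (A / A), so the period is parallel.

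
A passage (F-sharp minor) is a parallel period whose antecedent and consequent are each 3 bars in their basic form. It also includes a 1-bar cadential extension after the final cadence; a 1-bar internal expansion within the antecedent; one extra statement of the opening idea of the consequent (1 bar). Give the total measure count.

9 measures

Basic parallel period: 3 + 3 = 6 bars.
6 (basic form) + 1 (cadential extension) + 1 (internal expansion) + 1 (extra statement) = 9.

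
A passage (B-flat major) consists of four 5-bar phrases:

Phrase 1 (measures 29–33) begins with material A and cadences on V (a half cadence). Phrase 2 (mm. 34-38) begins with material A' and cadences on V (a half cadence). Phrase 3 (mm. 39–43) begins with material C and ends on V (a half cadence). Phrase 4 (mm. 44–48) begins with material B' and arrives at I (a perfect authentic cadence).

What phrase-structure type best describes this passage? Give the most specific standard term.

Four phrases in two halves: the first half (mm. 29–38) ends with a half cadence, the second (mm. 39–48) with a perfect authentic cadence — a large antecedent–consequent pair, i.e. a double period.
Phrase 3 begins with different material from phrase 1, making it contrasting.

contrasting double period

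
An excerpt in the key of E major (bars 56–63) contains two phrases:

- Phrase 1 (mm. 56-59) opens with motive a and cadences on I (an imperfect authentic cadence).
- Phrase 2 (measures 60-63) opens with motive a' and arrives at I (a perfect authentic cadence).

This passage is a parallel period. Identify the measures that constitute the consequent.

measures 60–63

The antecedent is the phrase ending with the weaker cadence (imperfect authentic cadence, phrase 1) and the consequent the one ending more conclusively (perfect authentic cadence, phrase 2); the consequent is mm. 60–63.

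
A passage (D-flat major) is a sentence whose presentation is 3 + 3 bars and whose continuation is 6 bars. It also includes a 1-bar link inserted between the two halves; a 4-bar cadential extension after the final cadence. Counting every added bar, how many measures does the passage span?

17 measures

Basic sentence: 3 + 3 + 6 = 12 bars.
12 (basic form) + 1 (link) + 4 (cadential extension) = 17.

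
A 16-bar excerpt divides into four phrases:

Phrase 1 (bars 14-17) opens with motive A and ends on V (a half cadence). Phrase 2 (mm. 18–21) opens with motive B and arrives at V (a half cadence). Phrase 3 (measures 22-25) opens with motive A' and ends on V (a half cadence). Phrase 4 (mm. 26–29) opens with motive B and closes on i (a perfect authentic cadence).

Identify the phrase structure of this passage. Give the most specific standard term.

Four phrases in two halves: the first half (bars 14–21) ends with a half cadence, the second (measures 22–29) with a perfect authentic cadence — a large antecedent–consequent pair, i.e. a double period.
Phrase 3 begins with the same material as phrase 1, making it parallel.

parallel double period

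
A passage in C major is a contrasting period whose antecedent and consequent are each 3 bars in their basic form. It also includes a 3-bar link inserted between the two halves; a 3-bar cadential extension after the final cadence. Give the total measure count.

12 measures

Basic contrasting period: 3 + 3 = 6 bars.
6 (basic form) + 3 (link) + 3 (cadential extension) = 12.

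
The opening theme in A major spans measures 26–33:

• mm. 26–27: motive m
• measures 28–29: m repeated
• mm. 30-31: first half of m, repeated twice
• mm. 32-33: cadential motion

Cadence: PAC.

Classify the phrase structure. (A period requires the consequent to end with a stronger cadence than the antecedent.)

sentence

Basic idea (mm. 26–27) + its repetition (mm. 28–29) form the presentation; fragmentation and cadence (bars 30–33) form the continuation — the 8-bar whole is a sentence.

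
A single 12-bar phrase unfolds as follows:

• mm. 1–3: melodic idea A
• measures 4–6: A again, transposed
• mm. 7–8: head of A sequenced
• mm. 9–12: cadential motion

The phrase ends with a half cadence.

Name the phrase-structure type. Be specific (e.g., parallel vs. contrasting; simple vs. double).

Basic idea (mm. 1-3) + its repetition (bars 4-6) form the presentation; fragmentation and cadence (mm. 7–12) form the continuation — the 12-bar whole is a sentence.

sentence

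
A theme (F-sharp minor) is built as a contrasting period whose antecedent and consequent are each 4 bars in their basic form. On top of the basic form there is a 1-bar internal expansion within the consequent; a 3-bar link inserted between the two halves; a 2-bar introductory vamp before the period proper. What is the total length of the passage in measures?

14 measures

Basic contrasting period: 4 + 4 = 8 bars.
8 (basic form) + 1 (internal expansion) + 3 (link) + 2 (introduction) = 14.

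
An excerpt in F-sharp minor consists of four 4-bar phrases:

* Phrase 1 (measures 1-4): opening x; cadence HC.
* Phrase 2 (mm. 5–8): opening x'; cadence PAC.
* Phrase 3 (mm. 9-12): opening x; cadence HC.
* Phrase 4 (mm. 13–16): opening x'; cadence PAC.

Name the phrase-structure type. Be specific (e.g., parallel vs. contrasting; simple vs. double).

repeated period

The cadence pattern HC–PAC–HC–PAC is weak–strong twice, and phrases 3–4 restate phrases 1–2: a period heard twice, not a double period (which would end weakly at phrase 2).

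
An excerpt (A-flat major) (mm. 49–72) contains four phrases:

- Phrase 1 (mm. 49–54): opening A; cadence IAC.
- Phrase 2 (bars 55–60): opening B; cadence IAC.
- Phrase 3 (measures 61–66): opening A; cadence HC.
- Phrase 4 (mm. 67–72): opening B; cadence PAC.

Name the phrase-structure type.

parallel double period

Four phrases in two halves: the first half (measures 49-60) ends with an imperfect authentic cadence, the second (mm. 61–72) with a perfect authentic cadence — a large antecedent–consequent pair, i.e. a double period.
Phrase 3 begins with the same material as phrase 1, making it parallel.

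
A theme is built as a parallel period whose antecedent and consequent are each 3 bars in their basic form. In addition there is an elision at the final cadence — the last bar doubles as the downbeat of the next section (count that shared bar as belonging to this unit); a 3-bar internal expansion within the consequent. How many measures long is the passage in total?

9 measures

Basic parallel period: 3 + 3 = 6 bars.
6 (basic form) + 3 (internal expansion) = 9.
The elision shares a bar with the next section but does not change this unit's count.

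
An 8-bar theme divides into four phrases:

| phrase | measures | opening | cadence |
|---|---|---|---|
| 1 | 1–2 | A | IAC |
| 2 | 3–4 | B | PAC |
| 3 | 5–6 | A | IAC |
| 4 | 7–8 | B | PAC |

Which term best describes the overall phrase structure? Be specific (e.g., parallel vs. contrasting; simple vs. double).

The cadence pattern IAC–PAC–IAC–PAC is weak–strong twice, and phrases 3–4 restate phrases 1–2: a period heard twice, not a double period (which would end weakly at phrase 2).

repeated period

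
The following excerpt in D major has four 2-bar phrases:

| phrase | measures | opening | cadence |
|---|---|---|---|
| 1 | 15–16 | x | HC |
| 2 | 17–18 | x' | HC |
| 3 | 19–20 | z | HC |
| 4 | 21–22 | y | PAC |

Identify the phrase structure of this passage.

Four phrases in two halves: the first half (bars 15–18) ends with a half cadence, the second (bars 19-22) with a perfect authentic cadence — a large antecedent–consequent pair, i.e. a double period.
Phrase 3 begins with different material from phrase 1, making it contrasting.

contrasting double period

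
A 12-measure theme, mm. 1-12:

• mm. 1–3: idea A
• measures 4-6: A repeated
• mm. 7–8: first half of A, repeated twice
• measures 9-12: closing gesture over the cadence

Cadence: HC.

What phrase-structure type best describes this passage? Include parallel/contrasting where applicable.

sentence

Basic idea (mm. 1–3) + its repetition (mm. 4–6) form the presentation; fragmentation and cadence (measures 7–12) form the continuation — the 12-bar whole is a sentence.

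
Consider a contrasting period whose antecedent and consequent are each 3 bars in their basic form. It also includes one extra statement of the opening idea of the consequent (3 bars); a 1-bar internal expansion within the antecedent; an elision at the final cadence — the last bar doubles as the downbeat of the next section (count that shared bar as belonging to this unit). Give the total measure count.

10 measures

Basic contrasting period: 3 + 3 = 6 bars.
6 (basic form) + 3 (extra statement) + 1 (internal expansion) = 10.
The elision shares a bar with the next section but does not change this unit's count.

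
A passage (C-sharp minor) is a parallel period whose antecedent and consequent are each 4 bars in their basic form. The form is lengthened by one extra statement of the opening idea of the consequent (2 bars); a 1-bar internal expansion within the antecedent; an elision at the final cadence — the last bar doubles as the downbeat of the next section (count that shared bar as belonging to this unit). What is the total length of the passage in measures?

11 measures

Basic parallel period: 4 + 4 = 8 bars.
8 (basic form) + 2 (extra statement) + 1 (internal expansion) = 11.
The elision shares a bar with the next section but does not change this unit's count.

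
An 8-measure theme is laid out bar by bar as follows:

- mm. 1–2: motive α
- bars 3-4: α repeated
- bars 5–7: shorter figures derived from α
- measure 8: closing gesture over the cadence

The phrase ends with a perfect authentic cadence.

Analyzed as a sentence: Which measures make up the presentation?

measures 1–4

The presentation of a sentence is the basic idea (mm. 1-2) plus its repetition (bars 3–4); the presentation is therefore bars 1-4.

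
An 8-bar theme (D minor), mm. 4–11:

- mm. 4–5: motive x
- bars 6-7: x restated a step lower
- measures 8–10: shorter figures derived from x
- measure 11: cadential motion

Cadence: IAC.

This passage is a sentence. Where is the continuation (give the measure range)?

measures 8–11

After the presentation (mm. 4–7), the continuation covers the fragmentation through the cadence: measures 8–11.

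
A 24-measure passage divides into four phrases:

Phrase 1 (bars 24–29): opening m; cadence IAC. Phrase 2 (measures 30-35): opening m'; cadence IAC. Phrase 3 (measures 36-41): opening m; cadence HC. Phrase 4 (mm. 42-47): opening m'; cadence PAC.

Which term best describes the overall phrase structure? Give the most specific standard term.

parallel double period

Four phrases in two halves: the first half (mm. 24–35) ends with an imperfect authentic cadence, the second (measures 36-47) with a perfect authentic cadence — a large antecedent–consequent pair, i.e. a double period.
Phrase 3 begins with the same material as phrase 1, making it parallel.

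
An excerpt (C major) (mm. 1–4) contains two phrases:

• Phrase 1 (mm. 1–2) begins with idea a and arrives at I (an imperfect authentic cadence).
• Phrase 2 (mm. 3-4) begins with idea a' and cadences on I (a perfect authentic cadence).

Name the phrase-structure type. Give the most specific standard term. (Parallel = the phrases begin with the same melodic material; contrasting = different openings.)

parallel period

Phrase 1 ends with an imperfect authentic cadence (weaker) and phrase 2 with a perfect authentic cadence (stronger): antecedent + consequent = a period.
The two phrases open with the same material (a / a'), so the period is parallel.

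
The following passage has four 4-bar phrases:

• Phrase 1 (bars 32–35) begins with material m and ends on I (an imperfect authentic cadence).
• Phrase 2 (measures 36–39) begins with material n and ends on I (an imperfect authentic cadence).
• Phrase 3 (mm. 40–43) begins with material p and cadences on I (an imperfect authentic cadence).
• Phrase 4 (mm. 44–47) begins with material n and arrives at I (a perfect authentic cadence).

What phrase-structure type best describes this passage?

contrasting double period

Four phrases in two halves: the first half (mm. 32–39) ends with an imperfect authentic cadence, the second (mm. 40–47) with a perfect authentic cadence — a large antecedent–consequent pair, i.e. a double period.
Phrase 3 begins with different material from phrase 1, making it contrasting.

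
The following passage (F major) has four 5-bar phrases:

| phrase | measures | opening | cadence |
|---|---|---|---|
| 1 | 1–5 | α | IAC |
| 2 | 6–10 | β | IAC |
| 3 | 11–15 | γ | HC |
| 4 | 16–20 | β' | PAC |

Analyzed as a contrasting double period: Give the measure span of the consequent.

In a double period the four phrases pair into a large antecedent (phrases 1–2, ending imperfect authentic cadence) and a large consequent (phrases 3–4, ending perfect authentic cadence). The consequent spans mm. 11–20.

measures 11–20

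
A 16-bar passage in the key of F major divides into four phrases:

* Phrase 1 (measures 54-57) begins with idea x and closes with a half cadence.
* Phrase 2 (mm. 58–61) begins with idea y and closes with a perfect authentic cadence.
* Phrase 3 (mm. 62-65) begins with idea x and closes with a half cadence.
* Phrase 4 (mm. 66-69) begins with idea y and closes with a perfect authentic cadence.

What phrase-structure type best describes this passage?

The cadence pattern HC–PAC–HC–PAC is weak–strong twice, and phrases 3–4 restate phrases 1–2: a period heard twice, not a double period (which would end weakly at phrase 2).

repeated period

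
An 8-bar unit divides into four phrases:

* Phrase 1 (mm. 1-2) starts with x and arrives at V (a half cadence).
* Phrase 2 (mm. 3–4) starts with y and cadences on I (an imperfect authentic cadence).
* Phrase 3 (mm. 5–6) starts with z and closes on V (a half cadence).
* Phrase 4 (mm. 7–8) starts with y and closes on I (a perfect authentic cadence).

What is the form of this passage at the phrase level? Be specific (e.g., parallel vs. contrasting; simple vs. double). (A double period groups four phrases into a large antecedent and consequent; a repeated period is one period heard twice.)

Four phrases in two halves: the first half (mm. 1–4) ends with an imperfect authentic cadence, the second (mm. 5-8) with a perfect authentic cadence — a large antecedent–consequent pair, i.e. a double period.
Phrase 3 begins with different material from phrase 1, making it contrasting.

contrasting double period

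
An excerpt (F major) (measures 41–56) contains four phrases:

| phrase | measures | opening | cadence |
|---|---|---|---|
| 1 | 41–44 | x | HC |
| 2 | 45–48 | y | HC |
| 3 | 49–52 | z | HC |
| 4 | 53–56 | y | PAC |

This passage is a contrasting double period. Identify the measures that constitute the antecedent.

In a double period the four phrases pair into a large antecedent (phrases 1–2, ending half cadence) and a large consequent (phrases 3–4, ending perfect authentic cadence). The antecedent spans mm. 41-48.

measures 41–48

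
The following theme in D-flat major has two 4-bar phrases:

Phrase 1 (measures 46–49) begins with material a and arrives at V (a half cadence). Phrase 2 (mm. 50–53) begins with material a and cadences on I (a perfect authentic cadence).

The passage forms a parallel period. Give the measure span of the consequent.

measures 50–53

The phrase ending with the weaker cadence (half cadence) is the antecedent; the one ending more conclusively (perfect authentic cadence) is the consequent. The consequent is measures 50–53.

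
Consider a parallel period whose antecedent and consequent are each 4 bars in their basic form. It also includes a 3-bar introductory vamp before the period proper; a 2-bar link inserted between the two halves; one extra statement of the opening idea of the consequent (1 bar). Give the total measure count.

Basic parallel period: 4 + 4 = 8 bars.
8 (basic form) + 3 (introduction) + 2 (link) + 1 (extra statement) = 14.

14 measures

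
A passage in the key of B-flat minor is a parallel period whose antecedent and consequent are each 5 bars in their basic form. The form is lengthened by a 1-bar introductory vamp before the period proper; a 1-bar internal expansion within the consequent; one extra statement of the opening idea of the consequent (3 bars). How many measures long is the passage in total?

15 measures

Basic parallel period: 5 + 5 = 10 bars.
10 (basic form) + 1 (introduction) + 1 (internal expansion) + 3 (extra statement) = 15.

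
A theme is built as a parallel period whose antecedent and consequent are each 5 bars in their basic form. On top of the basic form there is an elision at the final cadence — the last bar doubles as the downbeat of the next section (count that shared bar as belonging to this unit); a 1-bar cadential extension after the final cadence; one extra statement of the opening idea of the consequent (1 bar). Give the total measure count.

12 measures

Basic parallel period: 5 + 5 = 10 bars.
10 (basic form) + 1 (cadential extension) + 1 (extra statement) = 12.
The elision shares a bar with the next section but does not change this unit's count.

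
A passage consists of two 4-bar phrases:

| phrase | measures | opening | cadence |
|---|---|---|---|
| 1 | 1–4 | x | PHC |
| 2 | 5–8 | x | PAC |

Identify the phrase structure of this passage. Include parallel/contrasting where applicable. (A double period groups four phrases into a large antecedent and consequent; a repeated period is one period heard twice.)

Phrase 1 ends with a Phrygian half cadence (weaker) and phrase 2 with a perfect authentic cadence (stronger): antecedent + consequent = a period.
The two phrases open with the same material (x / x), so the period is parallel.

parallel period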